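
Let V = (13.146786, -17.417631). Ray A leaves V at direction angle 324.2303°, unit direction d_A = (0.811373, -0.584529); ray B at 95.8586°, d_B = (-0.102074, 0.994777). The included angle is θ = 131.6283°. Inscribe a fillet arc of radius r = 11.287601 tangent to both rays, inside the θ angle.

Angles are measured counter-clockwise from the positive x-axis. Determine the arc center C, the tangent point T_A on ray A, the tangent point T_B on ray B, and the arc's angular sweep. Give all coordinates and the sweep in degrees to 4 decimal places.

center=(23.8580,-11.2224) T_A=(17.2600,-20.3809) T_B=(12.6293,-12.3746) sweep=48.3717

bisector direction at 30.0444° = (0.865637,0.500672)
center distance |VC| = r/sin(θ/2) = 11.287601/sin(65.8141°) = 12.373753
C = V + |VC|·bis = (23.8580,-11.2224)
T_A = V + ((C−V)·d_A)·d_A = V + 5.0695·d_A = (17.2600,-20.3809)
T_B = V + ((C−V)·d_B)·d_B = V + 5.0695·d_B = (12.6293,-12.3746)
sweep = 180° − θ = 48.3717°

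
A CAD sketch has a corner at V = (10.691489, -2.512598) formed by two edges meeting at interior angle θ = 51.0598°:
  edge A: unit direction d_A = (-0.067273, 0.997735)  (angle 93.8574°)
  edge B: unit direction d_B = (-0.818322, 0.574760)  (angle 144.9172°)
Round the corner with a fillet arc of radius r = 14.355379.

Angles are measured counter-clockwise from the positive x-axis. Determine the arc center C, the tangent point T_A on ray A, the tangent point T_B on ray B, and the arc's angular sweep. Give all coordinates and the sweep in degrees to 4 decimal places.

center=(-5.6534,26.5099) T_A=(8.6695,27.4756) T_B=(-13.9043,14.7626) sweep=128.9402

bisector direction at 119.3873° = (-0.490711,0.871323)
center distance |VC| = r/sin(θ/2) = 14.355379/sin(25.5299°) = 33.308531
C = V + |VC|·bis = (-5.6534,26.5099)
T_A = V + ((C−V)·d_A)·d_A = V + 30.0563·d_A = (8.6695,27.4756)
T_B = V + ((C−V)·d_B)·d_B = V + 30.0563·d_B = (-13.9043,14.7626)
sweep = 180° − θ = 128.9402°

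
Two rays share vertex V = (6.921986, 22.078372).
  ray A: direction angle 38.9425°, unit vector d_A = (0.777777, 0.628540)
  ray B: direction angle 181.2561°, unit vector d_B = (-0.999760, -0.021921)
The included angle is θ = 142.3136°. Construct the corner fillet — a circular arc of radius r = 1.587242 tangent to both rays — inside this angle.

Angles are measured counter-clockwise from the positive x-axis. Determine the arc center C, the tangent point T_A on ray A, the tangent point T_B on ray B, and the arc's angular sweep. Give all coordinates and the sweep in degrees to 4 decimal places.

center=(6.3456,23.6534) T_A=(7.3433,22.4188) T_B=(6.3804,22.0665) sweep=37.6864

bisector direction at 110.0993° = (-0.343648,0.939098)
center distance |VC| = r/sin(θ/2) = 1.587242/sin(71.1568°) = 1.677126
C = V + |VC|·bis = (6.3456,23.6534)
T_A = V + ((C−V)·d_A)·d_A = V + 0.5417·d_A = (7.3433,22.4188)
T_B = V + ((C−V)·d_B)·d_B = V + 0.5417·d_B = (6.3804,22.0665)
sweep = 180° − θ = 37.6864°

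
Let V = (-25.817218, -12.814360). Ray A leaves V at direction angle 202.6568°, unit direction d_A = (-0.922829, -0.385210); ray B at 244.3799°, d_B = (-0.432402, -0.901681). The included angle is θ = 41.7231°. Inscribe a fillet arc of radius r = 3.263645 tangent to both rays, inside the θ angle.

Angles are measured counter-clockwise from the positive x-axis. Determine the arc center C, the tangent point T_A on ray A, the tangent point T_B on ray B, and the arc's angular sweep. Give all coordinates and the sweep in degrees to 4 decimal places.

center=(-32.4630,-19.1250) T_A=(-33.7202,-16.1133) T_B=(-29.5203,-20.5362) sweep=138.2769

bisector direction at 223.5183° = (-0.725154,-0.688587)
center distance |VC| = r/sin(θ/2) = 3.263645/sin(20.8616°) = 9.164685
C = V + |VC|·bis = (-32.4630,-19.1250)
T_A = V + ((C−V)·d_A)·d_A = V + 8.5639·d_A = (-33.7202,-16.1133)
T_B = V + ((C−V)·d_B)·d_B = V + 8.5639·d_B = (-29.5203,-20.5362)
sweep = 180° − θ = 138.2769°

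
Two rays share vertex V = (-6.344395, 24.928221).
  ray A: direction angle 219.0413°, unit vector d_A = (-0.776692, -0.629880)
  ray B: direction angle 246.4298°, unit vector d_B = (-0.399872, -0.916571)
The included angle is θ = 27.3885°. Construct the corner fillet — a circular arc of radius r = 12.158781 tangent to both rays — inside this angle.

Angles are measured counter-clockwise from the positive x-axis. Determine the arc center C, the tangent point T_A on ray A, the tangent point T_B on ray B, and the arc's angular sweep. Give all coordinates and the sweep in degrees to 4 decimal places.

bisector direction at 232.7356° = (-0.605495,-0.795849)
center distance |VC| = r/sin(θ/2) = 12.158781/sin(13.6943°) = 51.359077
C = V + |VC|·bis = (-37.4420,-15.9459)
T_A = V + ((C−V)·d_A)·d_A = V + 49.8991·d_A = (-45.1006,-6.5022)
T_B = V + ((C−V)·d_B)·d_B = V + 49.8991·d_B = (-26.2977,-20.8078)
sweep = 180° − θ = 152.6115°

center=(-37.4420,-15.9459) T_A=(-45.1006,-6.5022) T_B=(-26.2977,-20.8078) sweep=152.6115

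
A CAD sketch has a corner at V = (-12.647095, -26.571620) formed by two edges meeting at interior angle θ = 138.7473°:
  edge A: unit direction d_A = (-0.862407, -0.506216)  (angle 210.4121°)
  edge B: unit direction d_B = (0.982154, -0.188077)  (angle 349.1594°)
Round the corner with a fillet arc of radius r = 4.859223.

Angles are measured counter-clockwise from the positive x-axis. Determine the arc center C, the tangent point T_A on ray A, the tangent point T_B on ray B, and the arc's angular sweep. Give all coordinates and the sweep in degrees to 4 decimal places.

center=(-11.7646,-31.6881) T_A=(-14.2244,-27.4975) T_B=(-10.8507,-26.9156) sweep=41.2527

bisector direction at 279.7858° = (0.169964,-0.985450)
center distance |VC| = r/sin(θ/2) = 4.859223/sin(69.3736°) = 5.192045
C = V + |VC|·bis = (-11.7646,-31.6881)
T_A = V + ((C−V)·d_A)·d_A = V + 1.8290·d_A = (-14.2244,-27.4975)
T_B = V + ((C−V)·d_B)·d_B = V + 1.8290·d_B = (-10.8507,-26.9156)
sweep = 180° − θ = 41.2527°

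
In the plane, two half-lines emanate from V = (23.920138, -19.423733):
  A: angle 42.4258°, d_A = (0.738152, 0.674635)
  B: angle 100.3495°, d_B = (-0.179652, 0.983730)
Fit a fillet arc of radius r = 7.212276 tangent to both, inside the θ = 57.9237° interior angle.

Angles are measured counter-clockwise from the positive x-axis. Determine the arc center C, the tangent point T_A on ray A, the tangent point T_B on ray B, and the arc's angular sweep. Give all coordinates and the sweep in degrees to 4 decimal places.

bisector direction at 71.3877° = (0.319164,0.947700)
center distance |VC| = r/sin(θ/2) = 7.212276/sin(28.9618°) = 14.894406
C = V + |VC|·bis = (28.6739,-5.3083)
T_A = V + ((C−V)·d_A)·d_A = V + 13.0317·d_A = (33.5395,-10.6321)
T_B = V + ((C−V)·d_B)·d_B = V + 13.0317·d_B = (21.5790,-6.6040)
sweep = 180° − θ = 122.0763°

center=(28.6739,-5.3083) T_A=(33.5395,-10.6321) T_B=(21.5790,-6.6040) sweep=122.0763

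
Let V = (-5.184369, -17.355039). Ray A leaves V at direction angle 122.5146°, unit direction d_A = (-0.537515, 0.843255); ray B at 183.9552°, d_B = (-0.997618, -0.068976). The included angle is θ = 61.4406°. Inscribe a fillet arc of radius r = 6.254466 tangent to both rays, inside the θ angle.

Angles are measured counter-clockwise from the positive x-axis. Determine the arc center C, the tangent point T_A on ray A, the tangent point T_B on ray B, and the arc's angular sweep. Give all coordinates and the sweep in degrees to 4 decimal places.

center=(-16.1159,-11.8415) T_A=(-10.8418,-8.4796) T_B=(-15.6845,-18.0810) sweep=118.5594

bisector direction at 153.2349° = (-0.892860,0.450334)
center distance |VC| = r/sin(θ/2) = 6.254466/sin(30.7203°) = 12.243313
C = V + |VC|·bis = (-16.1159,-11.8415)
T_A = V + ((C−V)·d_A)·d_A = V + 10.5252·d_A = (-10.8418,-8.4796)
T_B = V + ((C−V)·d_B)·d_B = V + 10.5252·d_B = (-15.6845,-18.0810)
sweep = 180° − θ = 118.5594°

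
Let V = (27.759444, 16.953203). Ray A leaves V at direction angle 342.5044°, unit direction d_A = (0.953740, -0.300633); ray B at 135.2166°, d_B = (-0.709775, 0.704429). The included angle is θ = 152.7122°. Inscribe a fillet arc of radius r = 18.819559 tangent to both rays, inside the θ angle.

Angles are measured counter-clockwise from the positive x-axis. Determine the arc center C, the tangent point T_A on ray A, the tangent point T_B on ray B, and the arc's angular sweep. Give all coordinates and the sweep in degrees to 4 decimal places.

bisector direction at 58.8605° = (0.517124,0.855911)
center distance |VC| = r/sin(θ/2) = 18.819559/sin(76.3561°) = 19.366059
C = V + |VC|·bis = (37.7741,33.5288)
T_A = V + ((C−V)·d_A)·d_A = V + 4.5682·d_A = (32.1163,15.5799)
T_B = V + ((C−V)·d_B)·d_B = V + 4.5682·d_B = (24.5171,20.1712)
sweep = 180° − θ = 27.2878°

center=(37.7741,33.5288) T_A=(32.1163,15.5799) T_B=(24.5171,20.1712) sweep=27.2878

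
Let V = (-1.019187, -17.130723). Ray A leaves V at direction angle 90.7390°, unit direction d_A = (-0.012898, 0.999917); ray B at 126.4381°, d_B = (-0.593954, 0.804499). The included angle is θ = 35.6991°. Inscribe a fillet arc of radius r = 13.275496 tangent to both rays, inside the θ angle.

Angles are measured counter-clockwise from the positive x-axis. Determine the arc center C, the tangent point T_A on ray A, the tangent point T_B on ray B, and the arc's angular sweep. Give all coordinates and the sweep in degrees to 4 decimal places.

bisector direction at 108.5886° = (-0.318770,0.947832)
center distance |VC| = r/sin(θ/2) = 13.275496/sin(17.8496°) = 43.310572
C = V + |VC|·bis = (-14.8253,23.9204)
T_A = V + ((C−V)·d_A)·d_A = V + 41.2258·d_A = (-1.5509,24.0917)
T_B = V + ((C−V)·d_B)·d_B = V + 41.2258·d_B = (-25.5054,16.0354)
sweep = 180° − θ = 144.3009°

center=(-14.8253,23.9204) T_A=(-1.5509,24.0917) T_B=(-25.5054,16.0354) sweep=144.3009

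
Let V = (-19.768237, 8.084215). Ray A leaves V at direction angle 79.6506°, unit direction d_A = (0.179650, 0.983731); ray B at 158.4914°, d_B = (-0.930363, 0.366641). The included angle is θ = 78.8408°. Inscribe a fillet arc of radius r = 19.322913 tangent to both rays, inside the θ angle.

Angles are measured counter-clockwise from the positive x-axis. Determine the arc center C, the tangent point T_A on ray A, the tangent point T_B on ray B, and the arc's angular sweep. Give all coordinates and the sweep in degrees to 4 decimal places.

bisector direction at 119.0710° = (-0.485893,0.874018)
center distance |VC| = r/sin(θ/2) = 19.322913/sin(39.4204°) = 30.429516
C = V + |VC|·bis = (-34.5537,34.6802)
T_A = V + ((C−V)·d_A)·d_A = V + 23.5070·d_A = (-15.5452,31.2088)
T_B = V + ((C−V)·d_B)·d_B = V + 23.5070·d_B = (-41.6383,16.7029)
sweep = 180° − θ = 101.1592°

center=(-34.5537,34.6802) T_A=(-15.5452,31.2088) T_B=(-41.6383,16.7029) sweep=101.1592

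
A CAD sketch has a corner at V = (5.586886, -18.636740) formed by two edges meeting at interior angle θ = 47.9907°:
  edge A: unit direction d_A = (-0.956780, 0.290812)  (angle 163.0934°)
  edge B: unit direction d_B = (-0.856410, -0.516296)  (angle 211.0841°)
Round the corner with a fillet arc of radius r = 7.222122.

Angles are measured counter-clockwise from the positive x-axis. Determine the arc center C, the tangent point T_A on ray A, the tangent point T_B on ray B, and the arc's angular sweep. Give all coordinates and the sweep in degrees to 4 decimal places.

bisector direction at 187.0888° = (-0.992356,-0.123407)
center distance |VC| = r/sin(θ/2) = 7.222122/sin(23.9953°) = 17.759498
C = V + |VC|·bis = (-12.0369,-20.8284)
T_A = V + ((C−V)·d_A)·d_A = V + 16.2247·d_A = (-9.9366,-13.9184)
T_B = V + ((C−V)·d_B)·d_B = V + 16.2247·d_B = (-8.3081,-27.0135)
sweep = 180° − θ = 132.0093°

center=(-12.0369,-20.8284) T_A=(-9.9366,-13.9184) T_B=(-8.3081,-27.0135) sweep=132.0093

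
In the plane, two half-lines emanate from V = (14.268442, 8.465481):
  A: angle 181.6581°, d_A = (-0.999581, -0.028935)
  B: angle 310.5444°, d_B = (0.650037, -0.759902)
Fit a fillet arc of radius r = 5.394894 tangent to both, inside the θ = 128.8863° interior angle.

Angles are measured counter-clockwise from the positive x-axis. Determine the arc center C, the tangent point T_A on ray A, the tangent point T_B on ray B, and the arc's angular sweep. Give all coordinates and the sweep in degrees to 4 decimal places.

bisector direction at 246.1012° = (-0.405122,-0.914263)
center distance |VC| = r/sin(θ/2) = 5.394894/sin(64.4432°) = 5.979990
C = V + |VC|·bis = (11.8458,2.9982)
T_A = V + ((C−V)·d_A)·d_A = V + 2.5798·d_A = (11.6897,8.3908)
T_B = V + ((C−V)·d_B)·d_B = V + 2.5798·d_B = (15.9454,6.5051)
sweep = 180° − θ = 51.1137°

center=(11.8458,2.9982) T_A=(11.6897,8.3908) T_B=(15.9454,6.5051) sweep=51.1137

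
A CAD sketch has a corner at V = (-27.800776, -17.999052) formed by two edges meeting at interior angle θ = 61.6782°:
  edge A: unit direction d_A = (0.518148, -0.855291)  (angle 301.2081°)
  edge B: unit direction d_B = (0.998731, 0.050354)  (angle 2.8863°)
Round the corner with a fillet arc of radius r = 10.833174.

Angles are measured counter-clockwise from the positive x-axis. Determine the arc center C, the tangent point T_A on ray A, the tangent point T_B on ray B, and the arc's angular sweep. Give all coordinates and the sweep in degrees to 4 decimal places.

center=(-9.1336,-27.9048) T_A=(-18.3992,-33.5180) T_B=(-9.6791,-17.0854) sweep=118.3218

bisector direction at 332.0472° = (0.883334,-0.468744)
center distance |VC| = r/sin(θ/2) = 10.833174/sin(30.8391°) = 21.132585
C = V + |VC|·bis = (-9.1336,-27.9048)
T_A = V + ((C−V)·d_A)·d_A = V + 18.1447·d_A = (-18.3992,-33.5180)
T_B = V + ((C−V)·d_B)·d_B = V + 18.1447·d_B = (-9.6791,-17.0854)
sweep = 180° − θ = 118.3218°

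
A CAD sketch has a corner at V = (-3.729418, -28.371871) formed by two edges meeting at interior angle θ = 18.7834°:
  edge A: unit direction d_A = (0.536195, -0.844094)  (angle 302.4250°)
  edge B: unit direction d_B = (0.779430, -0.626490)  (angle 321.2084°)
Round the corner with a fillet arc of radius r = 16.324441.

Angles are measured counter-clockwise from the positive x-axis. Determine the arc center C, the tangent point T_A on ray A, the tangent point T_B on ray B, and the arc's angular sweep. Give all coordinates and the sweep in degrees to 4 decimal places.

center=(62.9706,-102.9281) T_A=(49.1913,-111.6812) T_B=(73.1977,-90.2043) sweep=161.2166

bisector direction at 311.8167° = (0.666750,-0.745282)
center distance |VC| = r/sin(θ/2) = 16.324441/sin(9.3917°) = 100.037606
C = V + |VC|·bis = (62.9706,-102.9281)
T_A = V + ((C−V)·d_A)·d_A = V + 98.6967·d_A = (49.1913,-111.6812)
T_B = V + ((C−V)·d_B)·d_B = V + 98.6967·d_B = (73.1977,-90.2043)
sweep = 180° − θ = 161.2166°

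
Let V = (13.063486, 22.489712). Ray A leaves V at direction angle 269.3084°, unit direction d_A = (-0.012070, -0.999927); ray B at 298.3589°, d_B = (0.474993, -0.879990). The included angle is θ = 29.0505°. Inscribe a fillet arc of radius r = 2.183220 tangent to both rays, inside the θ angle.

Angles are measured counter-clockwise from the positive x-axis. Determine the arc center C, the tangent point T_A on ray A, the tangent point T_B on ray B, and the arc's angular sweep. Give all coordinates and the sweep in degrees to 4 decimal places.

bisector direction at 283.8337° = (0.239104,-0.970994)
center distance |VC| = r/sin(θ/2) = 2.183220/sin(14.5252°) = 8.704794
C = V + |VC|·bis = (15.1448,14.0374)
T_A = V + ((C−V)·d_A)·d_A = V + 8.4266·d_A = (12.9618,14.0638)
T_B = V + ((C−V)·d_B)·d_B = V + 8.4266·d_B = (17.0660,15.0744)
sweep = 180° − θ = 150.9495°

center=(15.1448,14.0374) T_A=(12.9618,14.0638) T_B=(17.0660,15.0744) sweep=150.9495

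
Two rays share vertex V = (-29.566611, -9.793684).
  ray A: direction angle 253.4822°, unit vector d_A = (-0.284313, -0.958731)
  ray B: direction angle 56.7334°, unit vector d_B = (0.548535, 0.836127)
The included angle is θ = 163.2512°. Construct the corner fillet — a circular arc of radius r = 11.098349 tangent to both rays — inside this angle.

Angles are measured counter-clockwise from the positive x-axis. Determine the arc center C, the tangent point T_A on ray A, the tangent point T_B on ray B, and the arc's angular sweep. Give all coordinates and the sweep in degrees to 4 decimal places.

bisector direction at 335.1078° = (0.907101,-0.420912)
center distance |VC| = r/sin(θ/2) = 11.098349/sin(81.6256°) = 11.217960
C = V + |VC|·bis = (-19.3908,-14.5155)
T_A = V + ((C−V)·d_A)·d_A = V + 1.6338·d_A = (-30.0311,-11.3601)
T_B = V + ((C−V)·d_B)·d_B = V + 1.6338·d_B = (-28.6704,-8.4276)
sweep = 180° − θ = 16.7488°

center=(-19.3908,-14.5155) T_A=(-30.0311,-11.3601) T_B=(-28.6704,-8.4276) sweep=16.7488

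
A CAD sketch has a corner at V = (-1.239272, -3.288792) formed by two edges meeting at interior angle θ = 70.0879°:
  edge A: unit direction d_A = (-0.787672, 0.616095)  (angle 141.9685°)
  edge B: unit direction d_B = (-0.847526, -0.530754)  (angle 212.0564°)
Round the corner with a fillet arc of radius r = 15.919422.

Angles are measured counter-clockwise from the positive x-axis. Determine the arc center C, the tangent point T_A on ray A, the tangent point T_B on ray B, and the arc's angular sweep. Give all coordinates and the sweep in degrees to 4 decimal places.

bisector direction at 177.0125° = (-0.998641,0.052119)
center distance |VC| = r/sin(θ/2) = 15.919422/sin(35.0440°) = 27.724302
C = V + |VC|·bis = (-28.9259,-1.8438)
T_A = V + ((C−V)·d_A)·d_A = V + 22.6982·d_A = (-19.1180,10.6955)
T_B = V + ((C−V)·d_B)·d_B = V + 22.6982·d_B = (-20.4766,-15.3360)
sweep = 180° − θ = 109.9121°

center=(-28.9259,-1.8438) T_A=(-19.1180,10.6955) T_B=(-20.4766,-15.3360) sweep=109.9121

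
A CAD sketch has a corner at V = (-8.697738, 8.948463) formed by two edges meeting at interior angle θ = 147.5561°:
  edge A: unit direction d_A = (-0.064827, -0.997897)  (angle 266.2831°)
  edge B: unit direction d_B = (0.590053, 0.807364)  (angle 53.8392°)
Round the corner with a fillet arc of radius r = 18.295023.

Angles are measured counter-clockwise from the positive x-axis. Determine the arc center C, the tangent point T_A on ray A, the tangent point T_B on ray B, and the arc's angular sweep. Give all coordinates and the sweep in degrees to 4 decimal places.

center=(9.2137,2.4509) T_A=(-9.0428,3.6369) T_B=(-5.5570,13.2459) sweep=32.4439

bisector direction at 340.0612° = (0.940057,-0.341017)
center distance |VC| = r/sin(θ/2) = 18.295023/sin(73.7780°) = 19.053609
C = V + |VC|·bis = (9.2137,2.4509)
T_A = V + ((C−V)·d_A)·d_A = V + 5.3228·d_A = (-9.0428,3.6369)
T_B = V + ((C−V)·d_B)·d_B = V + 5.3228·d_B = (-5.5570,13.2459)
sweep = 180° − θ = 32.4439°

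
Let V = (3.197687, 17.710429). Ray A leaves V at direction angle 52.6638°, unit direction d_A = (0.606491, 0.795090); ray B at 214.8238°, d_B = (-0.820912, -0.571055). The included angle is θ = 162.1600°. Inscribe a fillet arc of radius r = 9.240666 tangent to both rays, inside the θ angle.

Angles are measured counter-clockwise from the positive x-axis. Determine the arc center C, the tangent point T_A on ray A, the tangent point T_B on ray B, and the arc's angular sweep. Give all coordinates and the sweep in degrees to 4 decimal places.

center=(-3.2699,24.4680) T_A=(4.0773,18.8636) T_B=(2.0071,16.8822) sweep=17.8400

bisector direction at 133.7438° = (-0.691435,0.722439)
center distance |VC| = r/sin(θ/2) = 9.240666/sin(81.0800°) = 9.353793
C = V + |VC|·bis = (-3.2699,24.4680)
T_A = V + ((C−V)·d_A)·d_A = V + 1.4504·d_A = (4.0773,18.8636)
T_B = V + ((C−V)·d_B)·d_B = V + 1.4504·d_B = (2.0071,16.8822)
sweep = 180° − θ = 17.8400°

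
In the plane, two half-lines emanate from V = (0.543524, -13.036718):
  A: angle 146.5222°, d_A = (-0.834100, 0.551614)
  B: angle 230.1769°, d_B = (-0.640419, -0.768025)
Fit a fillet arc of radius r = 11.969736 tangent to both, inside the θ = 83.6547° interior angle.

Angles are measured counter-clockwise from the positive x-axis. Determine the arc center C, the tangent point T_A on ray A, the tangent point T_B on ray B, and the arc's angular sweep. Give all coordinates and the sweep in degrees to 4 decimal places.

center=(-17.2149,-15.6431) T_A=(-10.6122,-5.6591) T_B=(-8.0218,-23.3087) sweep=96.3453

bisector direction at 188.3495° = (-0.989401,-0.145212)
center distance |VC| = r/sin(θ/2) = 11.969736/sin(41.8274°) = 17.948638
C = V + |VC|·bis = (-17.2149,-15.6431)
T_A = V + ((C−V)·d_A)·d_A = V + 13.3746·d_A = (-10.6122,-5.6591)
T_B = V + ((C−V)·d_B)·d_B = V + 13.3746·d_B = (-8.0218,-23.3087)
sweep = 180° − θ = 96.3453°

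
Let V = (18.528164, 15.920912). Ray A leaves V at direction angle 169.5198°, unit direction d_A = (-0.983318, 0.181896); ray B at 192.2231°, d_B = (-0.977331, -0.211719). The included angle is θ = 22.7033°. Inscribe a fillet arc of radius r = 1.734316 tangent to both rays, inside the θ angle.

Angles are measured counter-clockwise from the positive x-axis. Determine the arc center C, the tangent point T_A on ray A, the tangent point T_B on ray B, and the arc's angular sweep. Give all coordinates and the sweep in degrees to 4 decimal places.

bisector direction at 180.8715° = (-0.999884,-0.015209)
center distance |VC| = r/sin(θ/2) = 1.734316/sin(11.3516°) = 8.811236
C = V + |VC|·bis = (9.7179,15.7869)
T_A = V + ((C−V)·d_A)·d_A = V + 8.6389·d_A = (10.0334,17.4923)
T_B = V + ((C−V)·d_B)·d_B = V + 8.6389·d_B = (10.0851,14.0919)
sweep = 180° − θ = 157.2967°

center=(9.7179,15.7869) T_A=(10.0334,17.4923) T_B=(10.0851,14.0919) sweep=157.2967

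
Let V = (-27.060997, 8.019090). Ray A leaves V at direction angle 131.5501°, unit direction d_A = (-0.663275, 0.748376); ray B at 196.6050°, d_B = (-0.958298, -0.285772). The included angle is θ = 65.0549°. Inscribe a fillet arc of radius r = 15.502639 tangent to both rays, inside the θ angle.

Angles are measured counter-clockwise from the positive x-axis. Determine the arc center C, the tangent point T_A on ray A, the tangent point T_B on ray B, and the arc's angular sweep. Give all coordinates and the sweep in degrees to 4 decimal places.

center=(-54.7861,15.9285) T_A=(-43.1843,26.2110) T_B=(-50.3558,1.0724) sweep=114.9451

bisector direction at 164.0776° = (-0.961634,0.274336)
center distance |VC| = r/sin(θ/2) = 15.502639/sin(32.5275°) = 28.831198
C = V + |VC|·bis = (-54.7861,15.9285)
T_A = V + ((C−V)·d_A)·d_A = V + 24.3086·d_A = (-43.1843,26.2110)
T_B = V + ((C−V)·d_B)·d_B = V + 24.3086·d_B = (-50.3558,1.0724)
sweep = 180° − θ = 114.9451°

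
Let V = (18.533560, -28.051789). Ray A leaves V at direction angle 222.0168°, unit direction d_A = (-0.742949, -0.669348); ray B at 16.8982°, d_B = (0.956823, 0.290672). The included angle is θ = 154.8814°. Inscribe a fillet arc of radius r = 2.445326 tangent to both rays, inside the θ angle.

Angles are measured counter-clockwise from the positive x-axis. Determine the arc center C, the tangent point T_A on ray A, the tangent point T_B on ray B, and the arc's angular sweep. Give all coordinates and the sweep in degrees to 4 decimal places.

bisector direction at 299.4575° = (0.491778,-0.870721)
center distance |VC| = r/sin(θ/2) = 2.445326/sin(77.4407°) = 2.505274
C = V + |VC|·bis = (19.7656,-30.2332)
T_A = V + ((C−V)·d_A)·d_A = V + 0.5448·d_A = (18.1288,-28.4164)
T_B = V + ((C−V)·d_B)·d_B = V + 0.5448·d_B = (19.0548,-27.8934)
sweep = 180° − θ = 25.1186°

center=(19.7656,-30.2332) T_A=(18.1288,-28.4164) T_B=(19.0548,-27.8934) sweep=25.1186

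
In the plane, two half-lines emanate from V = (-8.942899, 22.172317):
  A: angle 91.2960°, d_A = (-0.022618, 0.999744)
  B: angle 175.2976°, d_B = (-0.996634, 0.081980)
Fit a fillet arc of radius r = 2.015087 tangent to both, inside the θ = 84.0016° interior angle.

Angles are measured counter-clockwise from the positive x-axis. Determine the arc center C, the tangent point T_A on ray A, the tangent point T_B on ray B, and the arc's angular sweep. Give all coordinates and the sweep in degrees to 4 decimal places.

bisector direction at 133.2968° = (-0.685778,0.727811)
center distance |VC| = r/sin(θ/2) = 2.015087/sin(42.0008°) = 3.011454
C = V + |VC|·bis = (-11.0081,24.3641)
T_A = V + ((C−V)·d_A)·d_A = V + 2.2379·d_A = (-8.9935,24.4097)
T_B = V + ((C−V)·d_B)·d_B = V + 2.2379·d_B = (-11.1733,22.3558)
sweep = 180° − θ = 95.9984°

center=(-11.0081,24.3641) T_A=(-8.9935,24.4097) T_B=(-11.1733,22.3558) sweep=95.9984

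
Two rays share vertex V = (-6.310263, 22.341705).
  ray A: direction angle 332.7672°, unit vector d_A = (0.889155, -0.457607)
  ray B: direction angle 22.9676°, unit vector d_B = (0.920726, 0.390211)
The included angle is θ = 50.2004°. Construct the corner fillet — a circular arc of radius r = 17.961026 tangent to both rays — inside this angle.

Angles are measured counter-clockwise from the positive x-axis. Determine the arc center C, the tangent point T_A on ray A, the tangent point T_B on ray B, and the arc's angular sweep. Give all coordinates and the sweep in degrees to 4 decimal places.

center=(36.0011,20.7661) T_A=(27.7820,4.7960) T_B=(28.9925,37.3033) sweep=129.7996

bisector direction at 357.8674° = (0.999307,-0.037212)
center distance |VC| = r/sin(θ/2) = 17.961026/sin(25.1002°) = 42.340680
C = V + |VC|·bis = (36.0011,20.7661)
T_A = V + ((C−V)·d_A)·d_A = V + 38.3423·d_A = (27.7820,4.7960)
T_B = V + ((C−V)·d_B)·d_B = V + 38.3423·d_B = (28.9925,37.3033)
sweep = 180° − θ = 129.7996°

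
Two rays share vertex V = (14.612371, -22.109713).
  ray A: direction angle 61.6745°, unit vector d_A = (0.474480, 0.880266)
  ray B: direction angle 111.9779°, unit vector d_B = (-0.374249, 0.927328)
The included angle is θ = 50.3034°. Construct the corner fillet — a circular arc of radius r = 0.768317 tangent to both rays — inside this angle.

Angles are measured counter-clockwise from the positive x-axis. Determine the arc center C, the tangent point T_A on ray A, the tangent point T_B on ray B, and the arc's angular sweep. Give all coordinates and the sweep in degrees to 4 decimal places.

center=(14.7125,-20.3048) T_A=(15.3888,-20.6693) T_B=(14.0000,-20.5923) sweep=129.6966

bisector direction at 86.8262° = (0.055365,0.998466)
center distance |VC| = r/sin(θ/2) = 0.768317/sin(25.1517°) = 1.807735
C = V + |VC|·bis = (14.7125,-20.3048)
T_A = V + ((C−V)·d_A)·d_A = V + 1.6363·d_A = (15.3888,-20.6693)
T_B = V + ((C−V)·d_B)·d_B = V + 1.6363·d_B = (14.0000,-20.5923)
sweep = 180° − θ = 129.6966°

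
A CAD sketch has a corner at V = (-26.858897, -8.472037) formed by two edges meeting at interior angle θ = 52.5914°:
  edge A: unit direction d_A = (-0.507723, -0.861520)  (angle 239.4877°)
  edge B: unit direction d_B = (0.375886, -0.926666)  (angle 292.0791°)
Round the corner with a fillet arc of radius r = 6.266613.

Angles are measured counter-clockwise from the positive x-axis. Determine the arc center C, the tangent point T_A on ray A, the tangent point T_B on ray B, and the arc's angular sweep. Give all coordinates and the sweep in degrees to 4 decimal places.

bisector direction at 265.7834° = (-0.073527,-0.997293)
center distance |VC| = r/sin(θ/2) = 6.266613/sin(26.2957°) = 14.145728
C = V + |VC|·bis = (-27.8990,-22.5795)
T_A = V + ((C−V)·d_A)·d_A = V + 12.6819·d_A = (-33.2978,-19.3978)
T_B = V + ((C−V)·d_B)·d_B = V + 12.6819·d_B = (-22.0919,-20.2239)
sweep = 180° − θ = 127.4086°

center=(-27.8990,-22.5795) T_A=(-33.2978,-19.3978) T_B=(-22.0919,-20.2239) sweep=127.4086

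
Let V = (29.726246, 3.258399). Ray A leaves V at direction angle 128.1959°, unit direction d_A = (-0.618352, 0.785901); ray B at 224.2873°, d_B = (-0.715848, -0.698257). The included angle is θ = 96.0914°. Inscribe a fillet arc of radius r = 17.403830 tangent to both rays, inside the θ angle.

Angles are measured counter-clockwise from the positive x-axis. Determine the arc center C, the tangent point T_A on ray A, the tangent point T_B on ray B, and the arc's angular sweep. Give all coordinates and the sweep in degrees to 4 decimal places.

center=(6.3742,4.7924) T_A=(20.0519,15.5541) T_B=(18.5266,-7.6661) sweep=83.9086

bisector direction at 176.2416° = (-0.997849,0.065549)
center distance |VC| = r/sin(θ/2) = 17.403830/sin(48.0457°) = 23.402364
C = V + |VC|·bis = (6.3742,4.7924)
T_A = V + ((C−V)·d_A)·d_A = V + 15.6454·d_A = (20.0519,15.5541)
T_B = V + ((C−V)·d_B)·d_B = V + 15.6454·d_B = (18.5266,-7.6661)
sweep = 180° − θ = 83.9086°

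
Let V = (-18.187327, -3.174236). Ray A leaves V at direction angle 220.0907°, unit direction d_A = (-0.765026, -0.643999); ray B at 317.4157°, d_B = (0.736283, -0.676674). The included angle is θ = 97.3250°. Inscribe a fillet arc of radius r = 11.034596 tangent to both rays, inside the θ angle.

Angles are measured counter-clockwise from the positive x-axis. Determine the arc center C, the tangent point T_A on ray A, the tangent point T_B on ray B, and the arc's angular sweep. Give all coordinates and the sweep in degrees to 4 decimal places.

bisector direction at 268.7532° = (-0.021759,-0.999763)
center distance |VC| = r/sin(θ/2) = 11.034596/sin(48.6625°) = 14.696491
C = V + |VC|·bis = (-18.5071,-17.8672)
T_A = V + ((C−V)·d_A)·d_A = V + 9.7069·d_A = (-25.6134,-9.4255)
T_B = V + ((C−V)·d_B)·d_B = V + 9.7069·d_B = (-11.0403,-9.7427)
sweep = 180° − θ = 82.6750°

center=(-18.5071,-17.8672) T_A=(-25.6134,-9.4255) T_B=(-11.0403,-9.7427) sweep=82.6750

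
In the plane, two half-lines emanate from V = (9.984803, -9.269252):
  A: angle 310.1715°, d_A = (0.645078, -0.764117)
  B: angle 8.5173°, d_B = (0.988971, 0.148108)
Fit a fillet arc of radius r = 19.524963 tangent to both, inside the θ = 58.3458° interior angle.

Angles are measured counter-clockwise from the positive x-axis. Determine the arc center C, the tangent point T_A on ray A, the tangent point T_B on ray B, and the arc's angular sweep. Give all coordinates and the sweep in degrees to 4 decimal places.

center=(47.4655,-23.3989) T_A=(32.5462,-35.9940) T_B=(44.5737,-4.0892) sweep=121.6542

bisector direction at 339.3444° = (0.935718,-0.352750)
center distance |VC| = r/sin(θ/2) = 19.524963/sin(29.1729°) = 40.055583
C = V + |VC|·bis = (47.4655,-23.3989)
T_A = V + ((C−V)·d_A)·d_A = V + 34.9746·d_A = (32.5462,-35.9940)
T_B = V + ((C−V)·d_B)·d_B = V + 34.9746·d_B = (44.5737,-4.0892)
sweep = 180° − θ = 121.6542°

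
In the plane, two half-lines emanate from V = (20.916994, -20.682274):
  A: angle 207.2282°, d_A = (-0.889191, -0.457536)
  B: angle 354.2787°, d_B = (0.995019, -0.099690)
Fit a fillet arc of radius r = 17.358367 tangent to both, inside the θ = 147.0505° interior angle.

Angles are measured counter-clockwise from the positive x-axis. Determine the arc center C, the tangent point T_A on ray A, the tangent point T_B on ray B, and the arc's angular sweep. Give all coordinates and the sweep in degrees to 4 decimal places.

bisector direction at 280.7534° = (0.186583,-0.982439)
center distance |VC| = r/sin(θ/2) = 17.358367/sin(73.5252°) = 18.101529
C = V + |VC|·bis = (24.2944,-38.4659)
T_A = V + ((C−V)·d_A)·d_A = V + 5.1335·d_A = (16.3524,-23.0310)
T_B = V + ((C−V)·d_B)·d_B = V + 5.1335·d_B = (26.0249,-21.1940)
sweep = 180° − θ = 32.9495°

center=(24.2944,-38.4659) T_A=(16.3524,-23.0310) T_B=(26.0249,-21.1940) sweep=32.9495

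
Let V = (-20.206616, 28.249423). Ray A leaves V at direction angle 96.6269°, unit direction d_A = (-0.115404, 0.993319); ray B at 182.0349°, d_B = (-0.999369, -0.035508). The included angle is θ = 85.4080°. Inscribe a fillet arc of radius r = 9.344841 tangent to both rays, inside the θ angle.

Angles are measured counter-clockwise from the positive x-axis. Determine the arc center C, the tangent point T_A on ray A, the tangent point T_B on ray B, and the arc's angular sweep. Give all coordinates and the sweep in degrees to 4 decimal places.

center=(-30.6575,37.2288) T_A=(-21.3751,38.3073) T_B=(-30.3257,27.8899) sweep=94.5920

bisector direction at 139.3309° = (-0.758486,0.651689)
center distance |VC| = r/sin(θ/2) = 9.344841/sin(42.7040°) = 13.778664
C = V + |VC|·bis = (-30.6575,37.2288)
T_A = V + ((C−V)·d_A)·d_A = V + 10.1255·d_A = (-21.3751,38.3073)
T_B = V + ((C−V)·d_B)·d_B = V + 10.1255·d_B = (-30.3257,27.8899)
sweep = 180° − θ = 94.5920°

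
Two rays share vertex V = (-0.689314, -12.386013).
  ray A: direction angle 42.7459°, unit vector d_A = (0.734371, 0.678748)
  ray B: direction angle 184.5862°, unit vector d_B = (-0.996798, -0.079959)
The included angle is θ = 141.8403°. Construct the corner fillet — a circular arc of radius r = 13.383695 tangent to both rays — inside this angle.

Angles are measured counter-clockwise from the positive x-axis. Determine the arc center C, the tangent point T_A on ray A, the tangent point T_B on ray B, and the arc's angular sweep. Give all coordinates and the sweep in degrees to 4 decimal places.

bisector direction at 113.6661° = (-0.401405,0.915901)
center distance |VC| = r/sin(θ/2) = 13.383695/sin(70.9202°) = 14.161682
C = V + |VC|·bis = (-6.3739,0.5847)
T_A = V + ((C−V)·d_A)·d_A = V + 4.6292·d_A = (2.7103,-9.2439)
T_B = V + ((C−V)·d_B)·d_B = V + 4.6292·d_B = (-5.3037,-12.7562)
sweep = 180° − θ = 38.1597°

center=(-6.3739,0.5847) T_A=(2.7103,-9.2439) T_B=(-5.3037,-12.7562) sweep=38.1597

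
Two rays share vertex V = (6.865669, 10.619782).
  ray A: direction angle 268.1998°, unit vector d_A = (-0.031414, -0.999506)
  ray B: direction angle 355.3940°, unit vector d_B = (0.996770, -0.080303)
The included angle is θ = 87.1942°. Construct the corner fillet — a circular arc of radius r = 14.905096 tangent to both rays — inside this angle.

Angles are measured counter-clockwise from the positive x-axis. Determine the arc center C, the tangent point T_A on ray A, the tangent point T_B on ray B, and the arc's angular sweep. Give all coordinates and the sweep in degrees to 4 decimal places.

center=(21.2717,-5.4942) T_A=(6.3739,-5.0260) T_B=(22.4686,9.3628) sweep=92.8058

bisector direction at 311.7969° = (0.666492,-0.745512)
center distance |VC| = r/sin(θ/2) = 14.905096/sin(43.5971°) = 21.614655
C = V + |VC|·bis = (21.2717,-5.4942)
T_A = V + ((C−V)·d_A)·d_A = V + 15.6535·d_A = (6.3739,-5.0260)
T_B = V + ((C−V)·d_B)·d_B = V + 15.6535·d_B = (22.4686,9.3628)
sweep = 180° − θ = 92.8058°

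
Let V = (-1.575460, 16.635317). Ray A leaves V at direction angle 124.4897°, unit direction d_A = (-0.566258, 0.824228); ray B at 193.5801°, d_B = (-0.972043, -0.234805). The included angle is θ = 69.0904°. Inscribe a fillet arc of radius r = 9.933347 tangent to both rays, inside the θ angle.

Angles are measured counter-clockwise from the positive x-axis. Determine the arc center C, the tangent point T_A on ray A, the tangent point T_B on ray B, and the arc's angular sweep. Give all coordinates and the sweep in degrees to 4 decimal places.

bisector direction at 159.0349° = (-0.933799,0.357799)
center distance |VC| = r/sin(θ/2) = 9.933347/sin(34.5452°) = 17.517394
C = V + |VC|·bis = (-17.9332,22.9030)
T_A = V + ((C−V)·d_A)·d_A = V + 14.4287·d_A = (-9.7458,28.5279)
T_B = V + ((C−V)·d_B)·d_B = V + 14.4287·d_B = (-15.6008,13.2474)
sweep = 180° − θ = 110.9096°

center=(-17.9332,22.9030) T_A=(-9.7458,28.5279) T_B=(-15.6008,13.2474) sweep=110.9096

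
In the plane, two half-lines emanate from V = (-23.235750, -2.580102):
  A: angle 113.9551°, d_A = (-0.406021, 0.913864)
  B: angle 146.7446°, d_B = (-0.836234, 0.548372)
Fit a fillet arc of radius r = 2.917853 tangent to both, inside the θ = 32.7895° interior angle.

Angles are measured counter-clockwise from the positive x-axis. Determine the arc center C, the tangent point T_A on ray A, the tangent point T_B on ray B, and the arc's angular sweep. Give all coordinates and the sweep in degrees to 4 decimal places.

center=(-29.9289,5.2983) T_A=(-27.2624,6.4830) T_B=(-31.5290,2.8583) sweep=147.2105

bisector direction at 130.3499° = (-0.647453,0.762105)
center distance |VC| = r/sin(θ/2) = 2.917853/sin(16.3947°) = 10.337702
C = V + |VC|·bis = (-29.9289,5.2983)
T_A = V + ((C−V)·d_A)·d_A = V + 9.9174·d_A = (-27.2624,6.4830)
T_B = V + ((C−V)·d_B)·d_B = V + 9.9174·d_B = (-31.5290,2.8583)
sweep = 180° − θ = 147.2105°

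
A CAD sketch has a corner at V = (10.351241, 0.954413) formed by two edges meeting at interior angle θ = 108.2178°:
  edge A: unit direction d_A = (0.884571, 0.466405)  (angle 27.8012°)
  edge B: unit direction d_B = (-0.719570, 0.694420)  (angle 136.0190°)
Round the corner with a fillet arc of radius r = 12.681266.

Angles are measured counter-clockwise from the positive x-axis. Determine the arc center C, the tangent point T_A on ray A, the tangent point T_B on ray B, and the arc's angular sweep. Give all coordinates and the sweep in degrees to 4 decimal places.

center=(12.5541,16.4520) T_A=(18.4687,5.2345) T_B=(3.7480,7.3269) sweep=71.7822

bisector direction at 81.9101° = (0.140727,0.990048)
center distance |VC| = r/sin(θ/2) = 12.681266/sin(54.1089°) = 15.653319
C = V + |VC|·bis = (12.5541,16.4520)
T_A = V + ((C−V)·d_A)·d_A = V + 9.1767·d_A = (18.4687,5.2345)
T_B = V + ((C−V)·d_B)·d_B = V + 9.1767·d_B = (3.7480,7.3269)
sweep = 180° − θ = 71.7822°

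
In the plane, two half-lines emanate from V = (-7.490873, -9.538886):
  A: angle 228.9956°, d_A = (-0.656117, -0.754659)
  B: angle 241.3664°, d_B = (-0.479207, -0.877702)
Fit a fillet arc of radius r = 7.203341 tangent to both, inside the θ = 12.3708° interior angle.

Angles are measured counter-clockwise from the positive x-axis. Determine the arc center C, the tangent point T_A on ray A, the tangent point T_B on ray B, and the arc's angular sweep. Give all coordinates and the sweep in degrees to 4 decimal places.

center=(-45.6640,-64.4240) T_A=(-51.1001,-59.6978) T_B=(-39.3416,-67.8759) sweep=167.6292

bisector direction at 235.1810° = (-0.570986,-0.820960)
center distance |VC| = r/sin(θ/2) = 7.203341/sin(6.1854°) = 66.854819
C = V + |VC|·bis = (-45.6640,-64.4240)
T_A = V + ((C−V)·d_A)·d_A = V + 66.4656·d_A = (-51.1001,-59.6978)
T_B = V + ((C−V)·d_B)·d_B = V + 66.4656·d_B = (-39.3416,-67.8759)
sweep = 180° − θ = 167.6292°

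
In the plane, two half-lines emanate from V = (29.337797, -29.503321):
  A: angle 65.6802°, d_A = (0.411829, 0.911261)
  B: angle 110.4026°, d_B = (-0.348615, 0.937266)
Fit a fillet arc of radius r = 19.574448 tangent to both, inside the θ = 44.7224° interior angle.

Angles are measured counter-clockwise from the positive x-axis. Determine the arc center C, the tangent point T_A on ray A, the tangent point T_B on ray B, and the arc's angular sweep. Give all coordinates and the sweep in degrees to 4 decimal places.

center=(31.0963,21.9182) T_A=(48.9337,13.8569) T_B=(12.7498,15.0942) sweep=135.2776

bisector direction at 88.0414° = (0.034177,0.999416)
center distance |VC| = r/sin(θ/2) = 19.574448/sin(22.3612°) = 51.451561
C = V + |VC|·bis = (31.0963,21.9182)
T_A = V + ((C−V)·d_A)·d_A = V + 47.5826·d_A = (48.9337,13.8569)
T_B = V + ((C−V)·d_B)·d_B = V + 47.5826·d_B = (12.7498,15.0942)
sweep = 180° − θ = 135.2776°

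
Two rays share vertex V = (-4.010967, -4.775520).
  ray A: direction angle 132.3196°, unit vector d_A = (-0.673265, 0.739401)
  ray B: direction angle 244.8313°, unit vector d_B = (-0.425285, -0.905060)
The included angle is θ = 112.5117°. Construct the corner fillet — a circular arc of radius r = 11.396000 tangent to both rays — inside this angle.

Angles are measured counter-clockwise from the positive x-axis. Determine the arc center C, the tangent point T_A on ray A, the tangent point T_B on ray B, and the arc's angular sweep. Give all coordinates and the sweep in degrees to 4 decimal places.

center=(-17.5627,-6.8191) T_A=(-9.1365,0.8535) T_B=(-7.2486,-11.6656) sweep=67.4883

bisector direction at 188.5754° = (-0.988820,-0.149112)
center distance |VC| = r/sin(θ/2) = 11.396000/sin(56.2559°) = 13.704918
C = V + |VC|·bis = (-17.5627,-6.8191)
T_A = V + ((C−V)·d_A)·d_A = V + 7.6129·d_A = (-9.1365,0.8535)
T_B = V + ((C−V)·d_B)·d_B = V + 7.6129·d_B = (-7.2486,-11.6656)
sweep = 180° − θ = 67.4883°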